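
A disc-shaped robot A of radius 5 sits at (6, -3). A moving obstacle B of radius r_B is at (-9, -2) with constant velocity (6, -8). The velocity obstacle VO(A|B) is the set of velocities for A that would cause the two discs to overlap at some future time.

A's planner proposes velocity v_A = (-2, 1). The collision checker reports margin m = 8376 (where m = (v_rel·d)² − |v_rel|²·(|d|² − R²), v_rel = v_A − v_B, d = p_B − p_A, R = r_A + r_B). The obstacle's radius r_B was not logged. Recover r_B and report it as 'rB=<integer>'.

m = 8376
d = (-15, 1);  v_rel = (-8, 9),  |v_rel|² = 145
v_rel×d = (-8)·(1) − (9)·(-15) = 127
since m = R²·145 − 127²:  R² = (16129 + 8376) / 145 = 169
R = √169 = 13  ⇒  r_B = 13 − 5 = 8

rB=8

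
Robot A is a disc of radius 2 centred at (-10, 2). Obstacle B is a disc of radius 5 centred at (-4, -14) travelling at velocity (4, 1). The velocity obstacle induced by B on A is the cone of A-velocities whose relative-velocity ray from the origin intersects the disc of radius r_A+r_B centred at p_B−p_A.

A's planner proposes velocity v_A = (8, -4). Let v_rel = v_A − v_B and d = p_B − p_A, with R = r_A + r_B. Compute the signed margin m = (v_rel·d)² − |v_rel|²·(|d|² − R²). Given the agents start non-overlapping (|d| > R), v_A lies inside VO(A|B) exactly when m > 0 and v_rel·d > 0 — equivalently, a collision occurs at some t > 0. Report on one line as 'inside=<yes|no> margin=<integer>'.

d = (6, -16),  |d|² = 292;  R = 2+5 = 7,  c = 292−7² = 243
v_rel = (4, -5),  |v_rel|² = 41;  v_rel·d = (4)·(6) + (-5)·(-16) = 104
41·t² − 208·t + 243 = 0  ⇒  m = 104² − 41·243 = 853
m = 853 > 0,  v_rel·d = 104 > 0  ⇒  inside

inside=yes margin=853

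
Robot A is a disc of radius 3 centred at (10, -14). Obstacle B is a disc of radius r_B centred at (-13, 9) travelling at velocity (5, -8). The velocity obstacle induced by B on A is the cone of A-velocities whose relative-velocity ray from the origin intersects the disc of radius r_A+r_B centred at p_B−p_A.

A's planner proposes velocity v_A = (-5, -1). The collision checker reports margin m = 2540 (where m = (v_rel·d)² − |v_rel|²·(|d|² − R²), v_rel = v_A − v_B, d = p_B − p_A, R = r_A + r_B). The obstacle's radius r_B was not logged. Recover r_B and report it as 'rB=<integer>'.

m = 2540
d = (-23, 23);  v_rel = (-10, 7),  |v_rel|² = 149
v_rel×d = (-10)·(23) − (7)·(-23) = -69
since m = R²·149 − (-69)²:  R² = (4761 + 2540) / 149 = 49
R = √49 = 7  ⇒  r_B = 7 − 3 = 4

rB=4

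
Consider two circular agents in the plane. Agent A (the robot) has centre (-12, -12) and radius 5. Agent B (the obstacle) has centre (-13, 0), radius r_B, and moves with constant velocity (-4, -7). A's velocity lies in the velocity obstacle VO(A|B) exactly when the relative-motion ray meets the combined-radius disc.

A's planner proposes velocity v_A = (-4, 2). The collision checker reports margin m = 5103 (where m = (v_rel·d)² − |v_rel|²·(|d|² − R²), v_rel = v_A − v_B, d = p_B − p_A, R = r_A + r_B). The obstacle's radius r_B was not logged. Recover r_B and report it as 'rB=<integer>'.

m = 5103
d = (-1, 12);  v_rel = (0, 9),  |v_rel|² = 81
v_rel×d = (0)·(12) − (9)·(-1) = 9
since m = R²·81 − 9²:  R² = (81 + 5103) / 81 = 64
R = √64 = 8  ⇒  r_B = 8 − 5 = 3

rB=3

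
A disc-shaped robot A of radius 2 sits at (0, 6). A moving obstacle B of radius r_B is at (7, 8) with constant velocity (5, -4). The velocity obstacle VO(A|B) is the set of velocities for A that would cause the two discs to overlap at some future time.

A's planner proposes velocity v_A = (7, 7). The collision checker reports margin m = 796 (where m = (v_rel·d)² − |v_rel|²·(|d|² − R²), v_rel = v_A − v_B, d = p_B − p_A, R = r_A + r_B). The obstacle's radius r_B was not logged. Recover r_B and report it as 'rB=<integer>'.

m = 796
d = (7, 2);  v_rel = (2, 11),  |v_rel|² = 125
v_rel×d = (2)·(2) − (11)·(7) = -73
since m = R²·125 − (-73)²:  R² = (5329 + 796) / 125 = 49
R = √49 = 7  ⇒  r_B = 7 − 2 = 5

rB=5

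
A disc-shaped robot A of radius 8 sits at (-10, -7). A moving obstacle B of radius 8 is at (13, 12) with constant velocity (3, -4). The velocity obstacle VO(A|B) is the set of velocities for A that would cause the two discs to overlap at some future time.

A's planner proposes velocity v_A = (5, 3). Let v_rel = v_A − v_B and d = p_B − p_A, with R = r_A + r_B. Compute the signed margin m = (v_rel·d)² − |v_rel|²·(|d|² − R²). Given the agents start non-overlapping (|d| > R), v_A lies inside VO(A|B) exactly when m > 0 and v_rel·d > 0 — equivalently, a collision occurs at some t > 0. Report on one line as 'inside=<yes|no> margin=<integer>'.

d = (23, 19),  |d|² = 890;  R = 8+8 = 16,  c = 890−16² = 634
v_rel = (2, 7),  |v_rel|² = 53;  v_rel·d = (2)·(23) + (7)·(19) = 179
53·t² − 358·t + 634 = 0  ⇒  m = 179² − 53·634 = -1561
m = -1561 < 0,  v_rel·d = 179 > 0  ⇒  outside

inside=no margin=-1561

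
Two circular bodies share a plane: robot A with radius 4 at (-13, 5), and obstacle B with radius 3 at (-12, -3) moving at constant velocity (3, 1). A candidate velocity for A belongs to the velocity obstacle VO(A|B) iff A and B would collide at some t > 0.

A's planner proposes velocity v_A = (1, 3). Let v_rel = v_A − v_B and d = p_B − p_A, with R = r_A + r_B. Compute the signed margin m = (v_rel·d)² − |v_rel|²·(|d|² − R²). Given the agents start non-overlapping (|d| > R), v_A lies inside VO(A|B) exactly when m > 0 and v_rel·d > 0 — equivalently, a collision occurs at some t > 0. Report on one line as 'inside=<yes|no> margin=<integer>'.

d = (1, -8),  |d|² = 65;  R = 4+3 = 7,  c = 65−7² = 16
v_rel = (-2, 2),  |v_rel|² = 8;  v_rel·d = (-2)·(1) + (2)·(-8) = -18
8·t² + 36·t + 16 = 0  ⇒  m = (-18)² − 8·16 = 196
m = 196 > 0,  v_rel·d = -18 < 0  ⇒  outside

inside=no margin=196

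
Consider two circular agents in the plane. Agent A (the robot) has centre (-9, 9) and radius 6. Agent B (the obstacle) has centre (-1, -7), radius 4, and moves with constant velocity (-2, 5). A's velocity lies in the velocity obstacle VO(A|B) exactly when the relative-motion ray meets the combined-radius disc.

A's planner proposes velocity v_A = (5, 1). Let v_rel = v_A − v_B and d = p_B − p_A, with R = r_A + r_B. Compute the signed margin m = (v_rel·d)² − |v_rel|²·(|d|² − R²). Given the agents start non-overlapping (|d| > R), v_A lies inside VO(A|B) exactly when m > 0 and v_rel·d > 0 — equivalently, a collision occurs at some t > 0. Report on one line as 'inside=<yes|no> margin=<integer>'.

d = (8, -16),  |d|² = 320;  R = 6+4 = 10,  c = 320−10² = 220
v_rel = (7, -4),  |v_rel|² = 65;  v_rel·d = (7)·(8) + (-4)·(-16) = 120
65·t² − 240·t + 220 = 0  ⇒  m = 120² − 65·220 = 100
m = 100 > 0,  v_rel·d = 120 > 0  ⇒  inside

inside=yes margin=100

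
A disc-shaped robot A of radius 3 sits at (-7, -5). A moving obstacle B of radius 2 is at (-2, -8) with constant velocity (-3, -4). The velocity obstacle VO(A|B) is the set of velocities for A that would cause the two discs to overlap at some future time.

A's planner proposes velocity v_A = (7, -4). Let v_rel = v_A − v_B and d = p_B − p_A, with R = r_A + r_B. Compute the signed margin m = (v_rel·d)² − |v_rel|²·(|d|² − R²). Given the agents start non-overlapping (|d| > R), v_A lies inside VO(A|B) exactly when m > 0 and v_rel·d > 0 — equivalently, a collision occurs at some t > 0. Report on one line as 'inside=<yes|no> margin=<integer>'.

d = (5, -3),  |d|² = 34;  R = 3+2 = 5,  c = 34−5² = 9
v_rel = (10, 0),  |v_rel|² = 100;  v_rel·d = (10)·(5) + (0)·(-3) = 50
100·t² − 100·t + 9 = 0  ⇒  m = 50² − 100·9 = 1600
m = 1600 > 0,  v_rel·d = 50 > 0  ⇒  inside

inside=yes margin=1600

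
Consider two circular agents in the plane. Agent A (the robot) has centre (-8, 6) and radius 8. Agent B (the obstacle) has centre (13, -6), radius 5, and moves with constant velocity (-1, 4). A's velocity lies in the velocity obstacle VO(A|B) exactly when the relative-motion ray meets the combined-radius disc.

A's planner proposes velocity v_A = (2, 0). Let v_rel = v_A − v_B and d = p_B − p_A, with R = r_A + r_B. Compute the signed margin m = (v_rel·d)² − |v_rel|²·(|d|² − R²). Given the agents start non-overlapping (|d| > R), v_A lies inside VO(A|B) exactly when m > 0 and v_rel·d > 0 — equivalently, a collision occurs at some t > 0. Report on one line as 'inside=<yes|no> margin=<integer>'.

d = (21, -12),  |d|² = 585;  R = 8+5 = 13,  c = 585−13² = 416
v_rel = (3, -4),  |v_rel|² = 25;  v_rel·d = (3)·(21) + (-4)·(-12) = 111
25·t² − 222·t + 416 = 0  ⇒  m = 111² − 25·416 = 1921
m = 1921 > 0,  v_rel·d = 111 > 0  ⇒  inside

inside=yes margin=1921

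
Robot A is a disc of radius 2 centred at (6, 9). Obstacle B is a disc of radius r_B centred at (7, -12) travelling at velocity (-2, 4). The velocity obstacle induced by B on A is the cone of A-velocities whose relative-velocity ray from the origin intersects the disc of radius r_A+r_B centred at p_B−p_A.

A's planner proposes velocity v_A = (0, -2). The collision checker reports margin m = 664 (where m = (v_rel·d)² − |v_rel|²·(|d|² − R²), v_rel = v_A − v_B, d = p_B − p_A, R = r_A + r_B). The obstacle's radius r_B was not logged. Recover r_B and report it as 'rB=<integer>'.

m = 664
d = (1, -21);  v_rel = (2, -6),  |v_rel|² = 40
v_rel×d = (2)·(-21) − (-6)·(1) = -36
since m = R²·40 − (-36)²:  R² = (1296 + 664) / 40 = 49
R = √49 = 7  ⇒  r_B = 7 − 2 = 5

rB=5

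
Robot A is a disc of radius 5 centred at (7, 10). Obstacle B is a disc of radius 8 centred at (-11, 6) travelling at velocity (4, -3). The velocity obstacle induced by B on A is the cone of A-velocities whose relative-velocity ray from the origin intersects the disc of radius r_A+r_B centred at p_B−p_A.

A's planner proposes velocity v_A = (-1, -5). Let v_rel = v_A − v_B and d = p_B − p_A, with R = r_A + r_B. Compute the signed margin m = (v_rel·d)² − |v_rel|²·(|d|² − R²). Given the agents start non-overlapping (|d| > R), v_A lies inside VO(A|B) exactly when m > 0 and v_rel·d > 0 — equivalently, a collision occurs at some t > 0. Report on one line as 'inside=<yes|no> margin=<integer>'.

d = (-18, -4),  |d|² = 340;  R = 5+8 = 13,  c = 340−13² = 171
v_rel = (-5, -2),  |v_rel|² = 29;  v_rel·d = (-5)·(-18) + (-2)·(-4) = 98
29·t² − 196·t + 171 = 0  ⇒  m = 98² − 29·171 = 4645
m = 4645 > 0,  v_rel·d = 98 > 0  ⇒  inside

inside=yes margin=4645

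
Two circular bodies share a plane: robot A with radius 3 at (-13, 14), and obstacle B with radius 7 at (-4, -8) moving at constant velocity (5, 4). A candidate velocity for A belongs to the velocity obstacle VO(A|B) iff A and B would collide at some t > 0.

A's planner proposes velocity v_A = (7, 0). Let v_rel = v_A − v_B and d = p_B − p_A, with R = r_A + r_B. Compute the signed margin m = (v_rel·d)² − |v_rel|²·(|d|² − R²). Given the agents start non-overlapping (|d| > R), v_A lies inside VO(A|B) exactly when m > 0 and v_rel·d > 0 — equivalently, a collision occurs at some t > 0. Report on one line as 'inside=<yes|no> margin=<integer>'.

d = (9, -22),  |d|² = 565;  R = 3+7 = 10,  c = 565−10² = 465
v_rel = (2, -4),  |v_rel|² = 20;  v_rel·d = (2)·(9) + (-4)·(-22) = 106
20·t² − 212·t + 465 = 0  ⇒  m = 106² − 20·465 = 1936
m = 1936 > 0,  v_rel·d = 106 > 0  ⇒  inside

inside=yes margin=1936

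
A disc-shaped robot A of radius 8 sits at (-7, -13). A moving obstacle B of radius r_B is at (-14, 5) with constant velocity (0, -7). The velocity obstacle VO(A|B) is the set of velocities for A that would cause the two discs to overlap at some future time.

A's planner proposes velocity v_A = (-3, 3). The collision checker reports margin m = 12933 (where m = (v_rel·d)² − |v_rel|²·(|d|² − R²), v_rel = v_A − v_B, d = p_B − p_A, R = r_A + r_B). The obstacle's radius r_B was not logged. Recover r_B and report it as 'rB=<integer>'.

m = 12933
d = (-7, 18);  v_rel = (-3, 10),  |v_rel|² = 109
v_rel×d = (-3)·(18) − (10)·(-7) = 16
since m = R²·109 − 16²:  R² = (256 + 12933) / 109 = 121
R = √121 = 11  ⇒  r_B = 11 − 8 = 3

rB=3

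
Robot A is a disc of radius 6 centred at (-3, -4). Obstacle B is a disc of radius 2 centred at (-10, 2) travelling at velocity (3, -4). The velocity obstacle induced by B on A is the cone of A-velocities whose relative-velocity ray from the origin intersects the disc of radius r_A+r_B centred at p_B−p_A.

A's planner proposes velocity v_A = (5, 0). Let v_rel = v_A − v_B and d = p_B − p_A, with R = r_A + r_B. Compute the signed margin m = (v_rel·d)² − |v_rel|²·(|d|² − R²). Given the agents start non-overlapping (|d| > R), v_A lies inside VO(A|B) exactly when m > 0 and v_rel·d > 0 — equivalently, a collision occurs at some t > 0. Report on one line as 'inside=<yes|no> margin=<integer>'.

d = (-7, 6),  |d|² = 85;  R = 6+2 = 8,  c = 85−8² = 21
v_rel = (2, 4),  |v_rel|² = 20;  v_rel·d = (2)·(-7) + (4)·(6) = 10
20·t² − 20·t + 21 = 0  ⇒  m = 10² − 20·21 = -320
m = -320 < 0,  v_rel·d = 10 > 0  ⇒  outside

inside=no margin=-320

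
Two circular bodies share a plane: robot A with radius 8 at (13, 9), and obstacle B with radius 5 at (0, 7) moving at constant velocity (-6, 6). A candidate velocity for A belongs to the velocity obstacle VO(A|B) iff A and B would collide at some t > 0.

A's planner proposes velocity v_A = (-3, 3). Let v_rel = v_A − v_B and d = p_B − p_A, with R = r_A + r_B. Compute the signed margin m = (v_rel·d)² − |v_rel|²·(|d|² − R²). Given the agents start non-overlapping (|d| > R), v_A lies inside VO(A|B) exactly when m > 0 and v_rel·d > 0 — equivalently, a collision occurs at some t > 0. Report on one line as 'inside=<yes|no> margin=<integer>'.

d = (-13, -2),  |d|² = 173;  R = 8+5 = 13,  c = 173−13² = 4
v_rel = (3, -3),  |v_rel|² = 18;  v_rel·d = (3)·(-13) + (-3)·(-2) = -33
18·t² + 66·t + 4 = 0  ⇒  m = (-33)² − 18·4 = 1017
m = 1017 > 0,  v_rel·d = -33 < 0  ⇒  outside

inside=no margin=1017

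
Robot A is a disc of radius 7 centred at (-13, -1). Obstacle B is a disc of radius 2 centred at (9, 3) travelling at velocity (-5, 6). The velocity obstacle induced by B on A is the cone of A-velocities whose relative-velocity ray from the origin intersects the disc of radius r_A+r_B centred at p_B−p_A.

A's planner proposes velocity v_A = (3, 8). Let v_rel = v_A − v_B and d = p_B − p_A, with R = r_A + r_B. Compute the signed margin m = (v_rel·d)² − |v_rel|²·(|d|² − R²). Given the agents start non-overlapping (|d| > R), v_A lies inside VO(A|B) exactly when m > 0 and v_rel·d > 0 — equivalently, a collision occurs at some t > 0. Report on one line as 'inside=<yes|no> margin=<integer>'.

d = (22, 4),  |d|² = 500;  R = 7+2 = 9,  c = 500−9² = 419
v_rel = (8, 2),  |v_rel|² = 68;  v_rel·d = (8)·(22) + (2)·(4) = 184
68·t² − 368·t + 419 = 0  ⇒  m = 184² − 68·419 = 5364
m = 5364 > 0,  v_rel·d = 184 > 0  ⇒  inside

inside=yes margin=5364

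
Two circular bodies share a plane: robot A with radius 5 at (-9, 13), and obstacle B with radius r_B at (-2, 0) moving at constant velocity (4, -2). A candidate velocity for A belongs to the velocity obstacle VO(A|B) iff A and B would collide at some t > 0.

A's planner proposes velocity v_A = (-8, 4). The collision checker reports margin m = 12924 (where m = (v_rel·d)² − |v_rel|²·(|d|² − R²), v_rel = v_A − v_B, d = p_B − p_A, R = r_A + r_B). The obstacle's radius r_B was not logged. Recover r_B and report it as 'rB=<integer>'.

m = 12924
d = (7, -13);  v_rel = (-12, 6),  |v_rel|² = 180
v_rel×d = (-12)·(-13) − (6)·(7) = 114
since m = R²·180 − 114²:  R² = (12996 + 12924) / 180 = 144
R = √144 = 12  ⇒  r_B = 12 − 5 = 7

rB=7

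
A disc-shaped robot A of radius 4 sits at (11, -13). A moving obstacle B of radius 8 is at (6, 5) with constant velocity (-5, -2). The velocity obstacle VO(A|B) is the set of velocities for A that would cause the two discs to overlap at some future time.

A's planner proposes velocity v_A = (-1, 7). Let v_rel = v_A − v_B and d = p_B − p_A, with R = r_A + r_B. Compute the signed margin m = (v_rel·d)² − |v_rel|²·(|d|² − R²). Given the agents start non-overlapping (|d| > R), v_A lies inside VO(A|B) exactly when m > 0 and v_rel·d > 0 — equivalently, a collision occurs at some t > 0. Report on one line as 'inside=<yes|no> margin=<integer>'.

d = (-5, 18),  |d|² = 349;  R = 4+8 = 12,  c = 349−12² = 205
v_rel = (4, 9),  |v_rel|² = 97;  v_rel·d = (4)·(-5) + (9)·(18) = 142
97·t² − 284·t + 205 = 0  ⇒  m = 142² − 97·205 = 279
m = 279 > 0,  v_rel·d = 142 > 0  ⇒  inside

inside=yes margin=279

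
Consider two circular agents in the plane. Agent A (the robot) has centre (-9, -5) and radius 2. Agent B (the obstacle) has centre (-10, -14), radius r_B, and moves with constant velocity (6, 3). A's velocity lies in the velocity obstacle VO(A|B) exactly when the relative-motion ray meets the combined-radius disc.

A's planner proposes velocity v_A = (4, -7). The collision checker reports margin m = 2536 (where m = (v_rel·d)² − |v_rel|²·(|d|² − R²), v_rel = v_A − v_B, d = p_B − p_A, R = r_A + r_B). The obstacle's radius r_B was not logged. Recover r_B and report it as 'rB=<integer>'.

m = 2536
d = (-1, -9);  v_rel = (-2, -10),  |v_rel|² = 104
v_rel×d = (-2)·(-9) − (-10)·(-1) = 8
since m = R²·104 − 8²:  R² = (64 + 2536) / 104 = 25
R = √25 = 5  ⇒  r_B = 5 − 2 = 3

rB=3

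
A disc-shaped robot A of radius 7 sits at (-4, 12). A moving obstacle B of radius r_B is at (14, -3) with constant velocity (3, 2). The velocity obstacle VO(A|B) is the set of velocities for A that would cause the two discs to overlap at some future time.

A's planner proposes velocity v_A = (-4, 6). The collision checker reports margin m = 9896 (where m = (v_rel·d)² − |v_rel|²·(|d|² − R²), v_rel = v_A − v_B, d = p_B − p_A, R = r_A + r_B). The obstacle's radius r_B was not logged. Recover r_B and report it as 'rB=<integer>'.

m = 9896
d = (18, -15);  v_rel = (-7, 4),  |v_rel|² = 65
v_rel×d = (-7)·(-15) − (4)·(18) = 33
since m = R²·65 − 33²:  R² = (1089 + 9896) / 65 = 169
R = √169 = 13  ⇒  r_B = 13 − 7 = 6

rB=6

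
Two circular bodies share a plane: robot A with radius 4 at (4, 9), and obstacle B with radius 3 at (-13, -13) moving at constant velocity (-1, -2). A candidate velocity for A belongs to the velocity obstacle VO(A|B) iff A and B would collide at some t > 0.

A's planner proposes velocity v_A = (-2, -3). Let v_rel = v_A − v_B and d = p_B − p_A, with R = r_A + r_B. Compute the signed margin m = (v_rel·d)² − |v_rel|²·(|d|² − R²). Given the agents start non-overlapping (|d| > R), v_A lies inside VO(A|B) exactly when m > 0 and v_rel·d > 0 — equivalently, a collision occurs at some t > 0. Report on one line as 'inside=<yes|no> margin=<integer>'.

d = (-17, -22),  |d|² = 773;  R = 4+3 = 7,  c = 773−7² = 724
v_rel = (-1, -1),  |v_rel|² = 2;  v_rel·d = (-1)·(-17) + (-1)·(-22) = 39
2·t² − 78·t + 724 = 0  ⇒  m = 39² − 2·724 = 73
m = 73 > 0,  v_rel·d = 39 > 0  ⇒  inside

inside=yes margin=73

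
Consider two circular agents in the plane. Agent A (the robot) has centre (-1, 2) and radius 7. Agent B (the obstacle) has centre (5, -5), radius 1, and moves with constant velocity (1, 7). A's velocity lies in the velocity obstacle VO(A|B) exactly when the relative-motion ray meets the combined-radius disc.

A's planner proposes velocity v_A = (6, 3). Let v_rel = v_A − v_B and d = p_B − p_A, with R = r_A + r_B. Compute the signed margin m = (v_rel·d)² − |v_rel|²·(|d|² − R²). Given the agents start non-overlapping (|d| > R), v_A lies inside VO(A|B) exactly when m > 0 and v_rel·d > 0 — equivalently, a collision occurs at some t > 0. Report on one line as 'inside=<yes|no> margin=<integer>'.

d = (6, -7),  |d|² = 85;  R = 7+1 = 8,  c = 85−8² = 21
v_rel = (5, -4),  |v_rel|² = 41;  v_rel·d = (5)·(6) + (-4)·(-7) = 58
41·t² − 116·t + 21 = 0  ⇒  m = 58² − 41·21 = 2503
m = 2503 > 0,  v_rel·d = 58 > 0  ⇒  inside

inside=yes margin=2503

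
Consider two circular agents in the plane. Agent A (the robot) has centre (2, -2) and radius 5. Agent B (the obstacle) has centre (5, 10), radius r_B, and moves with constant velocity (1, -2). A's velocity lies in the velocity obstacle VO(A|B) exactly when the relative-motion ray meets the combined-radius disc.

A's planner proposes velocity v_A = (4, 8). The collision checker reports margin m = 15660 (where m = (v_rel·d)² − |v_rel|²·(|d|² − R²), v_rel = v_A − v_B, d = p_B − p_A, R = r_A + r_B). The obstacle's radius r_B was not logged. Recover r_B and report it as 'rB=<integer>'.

m = 15660
d = (3, 12);  v_rel = (3, 10),  |v_rel|² = 109
v_rel×d = (3)·(12) − (10)·(3) = 6
since m = R²·109 − 6²:  R² = (36 + 15660) / 109 = 144
R = √144 = 12  ⇒  r_B = 12 − 5 = 7

rB=7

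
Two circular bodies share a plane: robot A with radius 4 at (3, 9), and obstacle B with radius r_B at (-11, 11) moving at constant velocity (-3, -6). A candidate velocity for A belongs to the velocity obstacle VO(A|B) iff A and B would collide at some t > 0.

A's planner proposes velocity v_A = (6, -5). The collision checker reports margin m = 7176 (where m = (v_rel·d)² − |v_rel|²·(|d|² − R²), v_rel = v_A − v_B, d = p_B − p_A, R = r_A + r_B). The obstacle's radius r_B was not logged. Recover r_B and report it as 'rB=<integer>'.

m = 7176
d = (-14, 2);  v_rel = (9, 1),  |v_rel|² = 82
v_rel×d = (9)·(2) − (1)·(-14) = 32
since m = R²·82 − 32²:  R² = (1024 + 7176) / 82 = 100
R = √100 = 10  ⇒  r_B = 10 − 4 = 6

rB=6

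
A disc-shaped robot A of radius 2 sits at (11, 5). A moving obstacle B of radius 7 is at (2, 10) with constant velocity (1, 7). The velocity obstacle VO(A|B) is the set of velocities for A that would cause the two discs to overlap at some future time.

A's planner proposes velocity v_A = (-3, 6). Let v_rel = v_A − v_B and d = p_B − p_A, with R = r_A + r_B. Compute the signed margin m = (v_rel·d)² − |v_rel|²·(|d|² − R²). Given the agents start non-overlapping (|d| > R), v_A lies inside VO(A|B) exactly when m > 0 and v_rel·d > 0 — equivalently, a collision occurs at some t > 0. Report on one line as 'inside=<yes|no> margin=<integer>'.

d = (-9, 5),  |d|² = 106;  R = 2+7 = 9,  c = 106−9² = 25
v_rel = (-4, -1),  |v_rel|² = 17;  v_rel·d = (-4)·(-9) + (-1)·(5) = 31
17·t² − 62·t + 25 = 0  ⇒  m = 31² − 17·25 = 536
m = 536 > 0,  v_rel·d = 31 > 0  ⇒  inside

inside=yes margin=536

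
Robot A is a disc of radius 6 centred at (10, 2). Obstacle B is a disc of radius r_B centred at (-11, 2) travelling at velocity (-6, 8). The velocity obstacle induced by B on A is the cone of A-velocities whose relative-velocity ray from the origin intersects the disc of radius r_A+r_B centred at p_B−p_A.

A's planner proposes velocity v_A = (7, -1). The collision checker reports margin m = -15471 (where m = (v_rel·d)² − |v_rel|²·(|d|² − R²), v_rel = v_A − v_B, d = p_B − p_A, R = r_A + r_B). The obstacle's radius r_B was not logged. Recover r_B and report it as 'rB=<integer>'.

m = -15471
d = (-21, 0);  v_rel = (13, -9),  |v_rel|² = 250
v_rel×d = (13)·(0) − (-9)·(-21) = -189
since m = R²·250 − (-189)²:  R² = (35721 + -15471) / 250 = 81
R = √81 = 9  ⇒  r_B = 9 − 6 = 3

rB=3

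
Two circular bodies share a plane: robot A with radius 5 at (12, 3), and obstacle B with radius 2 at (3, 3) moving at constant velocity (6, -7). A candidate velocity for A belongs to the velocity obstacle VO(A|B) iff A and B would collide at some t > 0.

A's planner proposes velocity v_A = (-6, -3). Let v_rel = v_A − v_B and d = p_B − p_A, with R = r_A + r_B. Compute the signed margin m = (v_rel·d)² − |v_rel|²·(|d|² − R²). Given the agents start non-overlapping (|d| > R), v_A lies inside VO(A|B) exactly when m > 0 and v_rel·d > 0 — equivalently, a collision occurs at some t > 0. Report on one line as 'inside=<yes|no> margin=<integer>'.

d = (-9, 0),  |d|² = 81;  R = 5+2 = 7,  c = 81−7² = 32
v_rel = (-12, 4),  |v_rel|² = 160;  v_rel·d = (-12)·(-9) + (4)·(0) = 108
160·t² − 216·t + 32 = 0  ⇒  m = 108² − 160·32 = 6544
m = 6544 > 0,  v_rel·d = 108 > 0  ⇒  inside

inside=yes margin=6544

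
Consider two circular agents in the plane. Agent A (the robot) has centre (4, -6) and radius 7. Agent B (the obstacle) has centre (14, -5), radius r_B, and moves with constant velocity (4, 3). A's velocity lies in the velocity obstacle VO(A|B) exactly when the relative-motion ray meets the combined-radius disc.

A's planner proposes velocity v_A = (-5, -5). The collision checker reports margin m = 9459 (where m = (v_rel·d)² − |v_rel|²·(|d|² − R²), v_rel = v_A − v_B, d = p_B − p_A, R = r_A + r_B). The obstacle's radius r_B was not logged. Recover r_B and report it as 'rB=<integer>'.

m = 9459
d = (10, 1);  v_rel = (-9, -8),  |v_rel|² = 145
v_rel×d = (-9)·(1) − (-8)·(10) = 71
since m = R²·145 − 71²:  R² = (5041 + 9459) / 145 = 100
R = √100 = 10  ⇒  r_B = 10 − 7 = 3

rB=3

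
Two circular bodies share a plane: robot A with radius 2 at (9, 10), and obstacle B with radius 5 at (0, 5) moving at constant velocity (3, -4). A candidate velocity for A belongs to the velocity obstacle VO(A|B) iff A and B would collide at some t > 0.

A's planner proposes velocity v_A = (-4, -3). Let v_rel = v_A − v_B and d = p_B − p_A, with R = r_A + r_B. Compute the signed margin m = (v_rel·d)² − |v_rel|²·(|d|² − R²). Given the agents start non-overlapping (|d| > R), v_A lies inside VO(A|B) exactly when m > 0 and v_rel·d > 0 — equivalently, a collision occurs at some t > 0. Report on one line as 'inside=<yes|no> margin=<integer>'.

d = (-9, -5),  |d|² = 106;  R = 2+5 = 7,  c = 106−7² = 57
v_rel = (-7, 1),  |v_rel|² = 50;  v_rel·d = (-7)·(-9) + (1)·(-5) = 58
50·t² − 116·t + 57 = 0  ⇒  m = 58² − 50·57 = 514
m = 514 > 0,  v_rel·d = 58 > 0  ⇒  inside

inside=yes margin=514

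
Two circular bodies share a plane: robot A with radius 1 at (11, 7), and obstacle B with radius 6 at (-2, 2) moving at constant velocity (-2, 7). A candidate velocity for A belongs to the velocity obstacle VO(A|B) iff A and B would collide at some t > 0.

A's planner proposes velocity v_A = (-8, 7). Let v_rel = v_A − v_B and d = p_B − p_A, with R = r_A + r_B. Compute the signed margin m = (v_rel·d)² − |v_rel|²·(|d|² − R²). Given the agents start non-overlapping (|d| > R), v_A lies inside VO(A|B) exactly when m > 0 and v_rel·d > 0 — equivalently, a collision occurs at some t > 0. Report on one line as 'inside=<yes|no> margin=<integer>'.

d = (-13, -5),  |d|² = 194;  R = 1+6 = 7,  c = 194−7² = 145
v_rel = (-6, 0),  |v_rel|² = 36;  v_rel·d = (-6)·(-13) + (0)·(-5) = 78
36·t² − 156·t + 145 = 0  ⇒  m = 78² − 36·145 = 864
m = 864 > 0,  v_rel·d = 78 > 0  ⇒  inside

inside=yes margin=864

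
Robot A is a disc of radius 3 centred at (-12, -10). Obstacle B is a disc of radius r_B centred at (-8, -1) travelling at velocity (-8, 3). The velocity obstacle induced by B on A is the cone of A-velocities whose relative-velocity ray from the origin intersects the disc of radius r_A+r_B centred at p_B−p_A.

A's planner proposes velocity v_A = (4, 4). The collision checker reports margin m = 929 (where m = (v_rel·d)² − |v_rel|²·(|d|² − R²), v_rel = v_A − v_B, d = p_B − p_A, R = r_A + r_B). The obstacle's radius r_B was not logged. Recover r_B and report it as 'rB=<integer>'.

m = 929
d = (4, 9);  v_rel = (12, 1),  |v_rel|² = 145
v_rel×d = (12)·(9) − (1)·(4) = 104
since m = R²·145 − 104²:  R² = (10816 + 929) / 145 = 81
R = √81 = 9  ⇒  r_B = 9 − 3 = 6

rB=6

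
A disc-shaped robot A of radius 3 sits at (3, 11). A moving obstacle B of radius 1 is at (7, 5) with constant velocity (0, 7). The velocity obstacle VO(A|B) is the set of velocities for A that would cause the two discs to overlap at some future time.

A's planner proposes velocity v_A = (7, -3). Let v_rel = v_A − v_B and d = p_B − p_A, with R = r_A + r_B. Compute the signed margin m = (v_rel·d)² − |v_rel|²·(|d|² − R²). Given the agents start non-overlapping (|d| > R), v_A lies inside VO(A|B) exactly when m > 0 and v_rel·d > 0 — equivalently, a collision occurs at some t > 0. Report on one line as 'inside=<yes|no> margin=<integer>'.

d = (4, -6),  |d|² = 52;  R = 3+1 = 4,  c = 52−4² = 36
v_rel = (7, -10),  |v_rel|² = 149;  v_rel·d = (7)·(4) + (-10)·(-6) = 88
149·t² − 176·t + 36 = 0  ⇒  m = 88² − 149·36 = 2380
m = 2380 > 0,  v_rel·d = 88 > 0  ⇒  inside

inside=yes margin=2380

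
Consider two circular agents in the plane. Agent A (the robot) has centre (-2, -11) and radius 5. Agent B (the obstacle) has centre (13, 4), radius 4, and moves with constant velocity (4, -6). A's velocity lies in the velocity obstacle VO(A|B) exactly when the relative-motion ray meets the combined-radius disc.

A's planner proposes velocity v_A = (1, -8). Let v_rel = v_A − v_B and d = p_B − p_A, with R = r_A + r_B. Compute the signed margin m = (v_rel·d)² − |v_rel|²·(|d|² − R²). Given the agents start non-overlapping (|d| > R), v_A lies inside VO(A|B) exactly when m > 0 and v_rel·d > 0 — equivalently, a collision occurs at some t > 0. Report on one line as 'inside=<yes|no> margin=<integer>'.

d = (15, 15),  |d|² = 450;  R = 5+4 = 9,  c = 450−9² = 369
v_rel = (-3, -2),  |v_rel|² = 13;  v_rel·d = (-3)·(15) + (-2)·(15) = -75
13·t² + 150·t + 369 = 0  ⇒  m = (-75)² − 13·369 = 828
m = 828 > 0,  v_rel·d = -75 < 0  ⇒  outside

inside=no margin=828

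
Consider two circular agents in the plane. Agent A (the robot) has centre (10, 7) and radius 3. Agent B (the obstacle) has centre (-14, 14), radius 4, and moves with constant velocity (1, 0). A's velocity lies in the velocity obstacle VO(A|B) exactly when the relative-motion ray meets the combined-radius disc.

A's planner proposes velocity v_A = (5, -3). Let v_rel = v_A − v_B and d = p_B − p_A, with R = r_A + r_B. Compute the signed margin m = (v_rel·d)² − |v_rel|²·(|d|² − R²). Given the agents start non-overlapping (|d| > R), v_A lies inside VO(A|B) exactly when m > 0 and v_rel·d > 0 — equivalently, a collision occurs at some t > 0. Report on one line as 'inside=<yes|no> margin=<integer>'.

d = (-24, 7),  |d|² = 625;  R = 3+4 = 7,  c = 625−7² = 576
v_rel = (4, -3),  |v_rel|² = 25;  v_rel·d = (4)·(-24) + (-3)·(7) = -117
25·t² + 234·t + 576 = 0  ⇒  m = (-117)² − 25·576 = -711
m = -711 < 0,  v_rel·d = -117 < 0  ⇒  outside

inside=no margin=-711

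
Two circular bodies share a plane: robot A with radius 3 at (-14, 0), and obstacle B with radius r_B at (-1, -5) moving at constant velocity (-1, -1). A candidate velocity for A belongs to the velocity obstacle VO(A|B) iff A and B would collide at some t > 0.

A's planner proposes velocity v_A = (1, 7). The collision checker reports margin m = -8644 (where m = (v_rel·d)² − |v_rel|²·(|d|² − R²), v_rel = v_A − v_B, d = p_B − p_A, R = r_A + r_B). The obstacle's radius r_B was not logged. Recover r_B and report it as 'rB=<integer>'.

m = -8644
d = (13, -5);  v_rel = (2, 8),  |v_rel|² = 68
v_rel×d = (2)·(-5) − (8)·(13) = -114
since m = R²·68 − (-114)²:  R² = (12996 + -8644) / 68 = 64
R = √64 = 8  ⇒  r_B = 8 − 3 = 5

rB=5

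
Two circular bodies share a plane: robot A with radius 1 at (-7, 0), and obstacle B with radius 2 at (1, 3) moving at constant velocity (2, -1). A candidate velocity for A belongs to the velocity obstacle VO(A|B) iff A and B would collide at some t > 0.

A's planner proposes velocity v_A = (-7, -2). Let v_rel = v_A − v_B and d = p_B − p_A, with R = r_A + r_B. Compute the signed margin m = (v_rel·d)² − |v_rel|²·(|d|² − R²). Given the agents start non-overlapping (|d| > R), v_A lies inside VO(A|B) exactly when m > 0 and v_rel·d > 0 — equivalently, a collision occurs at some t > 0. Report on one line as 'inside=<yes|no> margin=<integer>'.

d = (8, 3),  |d|² = 73;  R = 1+2 = 3,  c = 73−3² = 64
v_rel = (-9, -1),  |v_rel|² = 82;  v_rel·d = (-9)·(8) + (-1)·(3) = -75
82·t² + 150·t + 64 = 0  ⇒  m = (-75)² − 82·64 = 377
m = 377 > 0,  v_rel·d = -75 < 0  ⇒  outside

inside=no margin=377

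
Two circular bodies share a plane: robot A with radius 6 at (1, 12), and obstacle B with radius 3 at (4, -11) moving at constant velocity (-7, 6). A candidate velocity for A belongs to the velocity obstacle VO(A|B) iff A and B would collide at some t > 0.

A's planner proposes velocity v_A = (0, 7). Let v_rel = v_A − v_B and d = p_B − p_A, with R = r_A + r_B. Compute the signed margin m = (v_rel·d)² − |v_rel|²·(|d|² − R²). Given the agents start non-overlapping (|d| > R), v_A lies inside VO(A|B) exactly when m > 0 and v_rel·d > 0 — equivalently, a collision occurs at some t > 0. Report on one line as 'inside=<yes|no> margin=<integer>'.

d = (3, -23),  |d|² = 538;  R = 6+3 = 9,  c = 538−9² = 457
v_rel = (7, 1),  |v_rel|² = 50;  v_rel·d = (7)·(3) + (1)·(-23) = -2
50·t² + 4·t + 457 = 0  ⇒  m = (-2)² − 50·457 = -22846
m = -22846 < 0,  v_rel·d = -2 < 0  ⇒  outside

inside=no margin=-22846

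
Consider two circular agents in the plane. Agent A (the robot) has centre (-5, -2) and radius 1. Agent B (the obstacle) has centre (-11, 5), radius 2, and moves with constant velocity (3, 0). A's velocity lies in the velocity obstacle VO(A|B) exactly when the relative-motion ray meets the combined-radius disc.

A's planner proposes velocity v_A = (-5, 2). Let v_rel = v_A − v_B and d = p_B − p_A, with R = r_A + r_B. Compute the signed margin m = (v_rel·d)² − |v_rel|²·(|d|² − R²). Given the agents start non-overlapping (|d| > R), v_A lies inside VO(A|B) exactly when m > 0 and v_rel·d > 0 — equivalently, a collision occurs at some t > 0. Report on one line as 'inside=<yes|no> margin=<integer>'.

d = (-6, 7),  |d|² = 85;  R = 1+2 = 3,  c = 85−3² = 76
v_rel = (-8, 2),  |v_rel|² = 68;  v_rel·d = (-8)·(-6) + (2)·(7) = 62
68·t² − 124·t + 76 = 0  ⇒  m = 62² − 68·76 = -1324
m = -1324 < 0,  v_rel·d = 62 > 0  ⇒  outside

inside=no margin=-1324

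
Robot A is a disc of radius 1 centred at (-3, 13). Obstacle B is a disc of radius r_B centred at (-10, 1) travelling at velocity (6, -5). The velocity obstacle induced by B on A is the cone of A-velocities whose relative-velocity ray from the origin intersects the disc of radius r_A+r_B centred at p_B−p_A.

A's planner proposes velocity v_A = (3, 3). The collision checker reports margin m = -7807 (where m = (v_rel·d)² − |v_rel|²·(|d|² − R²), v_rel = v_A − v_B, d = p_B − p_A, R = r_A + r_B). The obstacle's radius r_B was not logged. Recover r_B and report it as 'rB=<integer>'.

m = -7807
d = (-7, -12);  v_rel = (-3, 8),  |v_rel|² = 73
v_rel×d = (-3)·(-12) − (8)·(-7) = 92
since m = R²·73 − 92²:  R² = (8464 + -7807) / 73 = 9
R = √9 = 3  ⇒  r_B = 3 − 1 = 2

rB=2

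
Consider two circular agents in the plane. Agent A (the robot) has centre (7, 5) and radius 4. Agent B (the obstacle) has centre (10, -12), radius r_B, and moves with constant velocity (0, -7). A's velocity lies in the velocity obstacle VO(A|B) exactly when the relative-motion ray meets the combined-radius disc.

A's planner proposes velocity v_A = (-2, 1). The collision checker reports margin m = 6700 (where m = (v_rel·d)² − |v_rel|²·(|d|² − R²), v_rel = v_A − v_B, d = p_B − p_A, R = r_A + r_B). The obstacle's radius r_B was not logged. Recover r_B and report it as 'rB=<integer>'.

m = 6700
d = (3, -17);  v_rel = (-2, 8),  |v_rel|² = 68
v_rel×d = (-2)·(-17) − (8)·(3) = 10
since m = R²·68 − 10²:  R² = (100 + 6700) / 68 = 100
R = √100 = 10  ⇒  r_B = 10 − 4 = 6

rB=6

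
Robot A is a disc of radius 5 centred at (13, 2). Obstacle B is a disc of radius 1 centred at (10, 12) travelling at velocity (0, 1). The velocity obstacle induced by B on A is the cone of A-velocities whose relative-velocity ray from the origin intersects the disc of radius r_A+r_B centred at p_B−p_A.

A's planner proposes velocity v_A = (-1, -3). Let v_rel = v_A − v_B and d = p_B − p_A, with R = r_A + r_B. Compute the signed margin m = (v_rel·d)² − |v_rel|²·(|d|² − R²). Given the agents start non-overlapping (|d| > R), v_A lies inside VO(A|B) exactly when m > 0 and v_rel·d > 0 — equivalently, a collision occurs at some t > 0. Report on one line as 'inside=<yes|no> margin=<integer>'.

d = (-3, 10),  |d|² = 109;  R = 5+1 = 6,  c = 109−6² = 73
v_rel = (-1, -4),  |v_rel|² = 17;  v_rel·d = (-1)·(-3) + (-4)·(10) = -37
17·t² + 74·t + 73 = 0  ⇒  m = (-37)² − 17·73 = 128
m = 128 > 0,  v_rel·d = -37 < 0  ⇒  outside

inside=no margin=128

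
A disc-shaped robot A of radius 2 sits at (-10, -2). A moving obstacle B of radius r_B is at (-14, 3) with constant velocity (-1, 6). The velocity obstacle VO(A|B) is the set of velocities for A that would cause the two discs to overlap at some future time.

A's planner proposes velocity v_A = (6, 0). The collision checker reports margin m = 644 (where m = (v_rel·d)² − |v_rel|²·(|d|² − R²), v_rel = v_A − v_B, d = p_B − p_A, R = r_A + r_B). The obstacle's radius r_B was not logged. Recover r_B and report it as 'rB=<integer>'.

m = 644
d = (-4, 5);  v_rel = (7, -6),  |v_rel|² = 85
v_rel×d = (7)·(5) − (-6)·(-4) = 11
since m = R²·85 − 11²:  R² = (121 + 644) / 85 = 9
R = √9 = 3  ⇒  r_B = 3 − 2 = 1

rB=1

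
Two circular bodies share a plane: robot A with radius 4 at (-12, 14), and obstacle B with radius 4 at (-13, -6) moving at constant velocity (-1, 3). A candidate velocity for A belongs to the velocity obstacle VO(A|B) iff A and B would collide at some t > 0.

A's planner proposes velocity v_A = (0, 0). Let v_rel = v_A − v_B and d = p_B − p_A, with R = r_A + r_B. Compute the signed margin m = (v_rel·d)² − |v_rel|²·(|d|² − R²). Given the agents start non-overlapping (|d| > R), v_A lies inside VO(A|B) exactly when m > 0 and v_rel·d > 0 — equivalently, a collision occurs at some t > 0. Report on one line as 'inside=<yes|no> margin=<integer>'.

d = (-1, -20),  |d|² = 401;  R = 4+4 = 8,  c = 401−8² = 337
v_rel = (1, -3),  |v_rel|² = 10;  v_rel·d = (1)·(-1) + (-3)·(-20) = 59
10·t² − 118·t + 337 = 0  ⇒  m = 59² − 10·337 = 111
m = 111 > 0,  v_rel·d = 59 > 0  ⇒  inside

inside=yes margin=111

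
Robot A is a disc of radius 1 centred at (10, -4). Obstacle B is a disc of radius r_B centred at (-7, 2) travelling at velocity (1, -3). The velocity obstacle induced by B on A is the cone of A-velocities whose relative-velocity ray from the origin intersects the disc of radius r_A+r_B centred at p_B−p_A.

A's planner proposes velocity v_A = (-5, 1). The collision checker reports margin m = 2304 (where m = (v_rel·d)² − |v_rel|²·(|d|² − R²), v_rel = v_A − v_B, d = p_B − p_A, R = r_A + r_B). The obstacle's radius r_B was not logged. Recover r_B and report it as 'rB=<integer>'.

m = 2304
d = (-17, 6);  v_rel = (-6, 4),  |v_rel|² = 52
v_rel×d = (-6)·(6) − (4)·(-17) = 32
since m = R²·52 − 32²:  R² = (1024 + 2304) / 52 = 64
R = √64 = 8  ⇒  r_B = 8 − 1 = 7

rB=7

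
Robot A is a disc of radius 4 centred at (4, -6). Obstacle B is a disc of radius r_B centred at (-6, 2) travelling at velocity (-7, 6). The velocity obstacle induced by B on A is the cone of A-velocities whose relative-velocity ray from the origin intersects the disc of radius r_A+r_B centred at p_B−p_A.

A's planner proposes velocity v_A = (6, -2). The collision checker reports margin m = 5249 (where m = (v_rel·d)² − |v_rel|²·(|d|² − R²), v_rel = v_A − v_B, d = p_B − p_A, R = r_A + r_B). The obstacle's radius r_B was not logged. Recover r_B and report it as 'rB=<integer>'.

m = 5249
d = (-10, 8);  v_rel = (13, -8),  |v_rel|² = 233
v_rel×d = (13)·(8) − (-8)·(-10) = 24
since m = R²·233 − 24²:  R² = (576 + 5249) / 233 = 25
R = √25 = 5  ⇒  r_B = 5 − 4 = 1

rB=1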